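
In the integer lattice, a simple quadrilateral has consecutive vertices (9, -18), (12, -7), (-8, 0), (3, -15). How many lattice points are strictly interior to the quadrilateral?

The shoelace formula gives twice the area as |[9·(-7) − 12·(-18)] + [12·0 − (-8)·(-7)] + [(-8)·(-15) − 3·0] + [3·(-18) − 9·(-15)]| = 298, so the area is 149.
Along each edge there are gcd(|Δx|,|Δy|)+1 lattice points, so counting each shared vertex once the boundary has gcd(3,11) + gcd(20,7) + gcd(11,15) + gcd(6,3) = 1+1+1+3 = 6.
Pick's theorem gives I = A − B/2 + 1 = 149 − 6/2 + 1 = 147.

147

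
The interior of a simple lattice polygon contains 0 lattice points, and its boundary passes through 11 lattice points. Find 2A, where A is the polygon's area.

Pick's theorem states A = I + B/2 − 1, so A = 0 + 11/2 − 1 = 9/2.
Hence 2A = 9.

9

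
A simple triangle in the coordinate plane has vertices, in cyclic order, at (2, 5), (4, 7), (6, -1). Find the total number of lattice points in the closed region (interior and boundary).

14

By the shoelace formula, twice the signed area is |(2·7 − 4·5) + (4·(-1) − 6·7) + (6·5 − 2·(-1))| = 20, so the area is 10.
Summing gcd(|Δx|,|Δy|) over the edges gives the boundary count: gcd(2,2) + gcd(2,8) + gcd(4,6) = 2+2+2 = 6.
Pick's theorem gives I = A − B/2 + 1 = 10 − 6/2 + 1 = 8, so the closed region contains I + B = 8 + 6 = 14 lattice points.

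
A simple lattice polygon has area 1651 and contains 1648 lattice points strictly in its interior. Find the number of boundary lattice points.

Pick's theorem gives A = I + B/2 − 1, so B = 2(A − I + 1) = 2(1651 − 1648 + 1) = 8.

8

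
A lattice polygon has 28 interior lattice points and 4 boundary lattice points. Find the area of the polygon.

Pick's theorem states A = I + B/2 − 1, so A = 28 + 4/2 − 1 = 29.

29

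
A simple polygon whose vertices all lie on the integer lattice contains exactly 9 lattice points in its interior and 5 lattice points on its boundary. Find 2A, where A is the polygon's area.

21

Pick's theorem states A = I + B/2 − 1, so A = 9 + 5/2 − 1 = 21/2.
Hence 2A = 21.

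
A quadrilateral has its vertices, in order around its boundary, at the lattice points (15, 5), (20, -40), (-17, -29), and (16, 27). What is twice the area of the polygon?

By the shoelace formula, twice the signed area is |[15·(-40) − 20·5] + [20·(-29) − (-17)·(-40)] + [(-17)·27 − 16·(-29)] + [16·5 − 15·27]| = 2280, so the area is 1140.

2280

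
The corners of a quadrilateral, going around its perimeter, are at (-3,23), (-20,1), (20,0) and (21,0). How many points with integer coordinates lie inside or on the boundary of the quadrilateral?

Using the shoelace formula, 2A = |[(-3)·1 − (-20)·23] + [(-20)·0 − 20·1] + [20·0 − 21·0] + [21·23 − (-3)·0]| = 920, so the area is 460.
The number of boundary lattice points is Σ gcd(|Δx|,|Δy|) = gcd(17,22) + gcd(40,1) + gcd(1,0) + gcd(24,23) = 1+1+1+1 = 4.
Pick's theorem gives I = A − B/2 + 1 = 460 − 4/2 + 1 = 459, so the closed region contains I + B = 459 + 4 = 463 lattice points.

463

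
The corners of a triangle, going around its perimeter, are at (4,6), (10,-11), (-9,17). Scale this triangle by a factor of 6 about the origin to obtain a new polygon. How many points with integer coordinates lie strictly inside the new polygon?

The shoelace formula gives twice the area as |(4·(-11) − 10·6) + (10·17 − (-9)·(-11)) + ((-9)·6 − 4·17)| = 155, so the area is 77.5.
Along each edge there are gcd(|Δx|,|Δy|)+1 lattice points, so counting each shared vertex once the boundary has gcd(6,17) + gcd(19,28) + gcd(13,11) = 1+1+1 = 3.
Scaling by 6 multiplies the area by 6² = 36 (so the new area is 2790) and multiplies the boundary lattice-point count by 6, giving 18.
By Pick's theorem, the interior count of the dilated polygon is 2790 − 18/2 + 1 = 2782.

2782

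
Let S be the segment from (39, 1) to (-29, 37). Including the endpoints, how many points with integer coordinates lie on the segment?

The number of lattice points on a segment between lattice points is gcd(|Δx|,|Δy|) + 1 = gcd(68,36) + 1 = 4 + 1 = 5.

5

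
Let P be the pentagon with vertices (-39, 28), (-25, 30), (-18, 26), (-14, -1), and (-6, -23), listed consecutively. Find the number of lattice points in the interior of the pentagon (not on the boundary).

The shoelace formula gives twice the area as |((-39)·30 − (-25)·28) + ((-25)·26 − (-18)·30) + ((-18)·(-1) − (-14)·26) + ((-14)·(-23) − (-6)·(-1)) + ((-6)·28 − (-39)·(-23))| = 947, so the area is 473.5.
Summing gcd(|Δx|,|Δy|) over the edges gives the boundary count: gcd(14,2) + gcd(7,4) + gcd(4,27) + gcd(8,22) + gcd(33,51) = 2+1+1+2+3 = 9.
By Pick's theorem A = I + B/2 − 1, so I = 473.5 − 9/2 + 1 = 470.

470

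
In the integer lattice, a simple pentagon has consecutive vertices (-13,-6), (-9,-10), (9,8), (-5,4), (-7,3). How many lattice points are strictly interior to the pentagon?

By the shoelace formula, twice the signed area is |((-13)·(-10) − (-9)·(-6)) + ((-9)·8 − 9·(-10)) + (9·4 − (-5)·8) + ((-5)·3 − (-7)·4) + ((-7)·(-6) − (-13)·3)| = 264, so the area is 132.
Summing gcd(|Δx|,|Δy|) over the edges gives the boundary count: gcd(4,4) + gcd(18,18) + gcd(14,4) + gcd(2,1) + gcd(6,9) = 4+18+2+1+3 = 28.
Pick's theorem gives I = A − B/2 + 1 = 132 − 28/2 + 1 = 119.

119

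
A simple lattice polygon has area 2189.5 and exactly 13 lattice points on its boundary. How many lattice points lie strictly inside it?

From Pick's theorem, I = A − B/2 + 1 = 2189.5 − 13/2 + 1 = 2184.

2184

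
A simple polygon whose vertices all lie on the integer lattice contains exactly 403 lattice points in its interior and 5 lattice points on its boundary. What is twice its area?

Pick's theorem states A = I + B/2 − 1, so A = 403 + 5/2 − 1 = 809/2.
Hence 2A = 809.

809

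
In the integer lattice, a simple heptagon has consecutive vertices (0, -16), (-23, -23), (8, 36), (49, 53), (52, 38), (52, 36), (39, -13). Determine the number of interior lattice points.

By the shoelace formula, twice the signed area is |[0·(-23) − (-23)·(-16)] + [(-23)·36 − 8·(-23)] + [8·53 − 49·36] + [49·38 − 52·53] + [52·36 − 52·38] + [52·(-13) − 39·36] + [39·(-16) − 0·(-13)]| = 6054, so the area is 3027.
Along each edge there are gcd(|Δx|,|Δy|)+1 lattice points, so counting each shared vertex once the boundary has gcd(23,7) + gcd(31,59) + gcd(41,17) + gcd(3,15) + gcd(0,2) + gcd(13,49) + gcd(39,3) = 1+1+1+3+2+1+3 = 12.
By Pick's theorem A = I + B/2 − 1, so I = 3027 − 12/2 + 1 = 3022.

3022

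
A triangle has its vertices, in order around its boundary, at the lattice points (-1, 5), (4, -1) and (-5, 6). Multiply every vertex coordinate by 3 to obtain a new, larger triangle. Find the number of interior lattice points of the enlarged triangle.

82

Using the shoelace formula, 2A = |[(-1)·(-1) − 4·5] + [4·6 − (-5)·(-1)] + [(-5)·5 − (-1)·6]| = 19, so the area is 9.5.
The number of boundary lattice points is Σ gcd(|Δx|,|Δy|) = gcd(5,6) + gcd(9,7) + gcd(4,1) = 1+1+1 = 3.
Scaling by 3 multiplies the area by 3² = 9 (so the new area is 85.5) and multiplies the boundary lattice-point count by 3, giving 9.
By Pick's theorem, the interior count of the dilated polygon is 85.5 − 9/2 + 1 = 82.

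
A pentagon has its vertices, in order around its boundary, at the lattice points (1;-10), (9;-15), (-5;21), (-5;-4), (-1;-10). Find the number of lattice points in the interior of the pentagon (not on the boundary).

175

Using the shoelace formula, 2A = |(1·(-15) − 9·(-10)) + (9·21 − (-5)·(-15)) + ((-5)·(-4) − (-5)·21) + ((-5)·(-10) − (-1)·(-4)) + ((-1)·(-10) − 1·(-10))| = 380, so the area is 190.
Summing gcd(|Δx|,|Δy|) over the edges gives the boundary count: gcd(8,5) + gcd(14,36) + gcd(0,25) + gcd(4,6) + gcd(2,0) = 1+2+25+2+2 = 32.
Pick's theorem gives I = A − B/2 + 1 = 190 − 32/2 + 1 = 175.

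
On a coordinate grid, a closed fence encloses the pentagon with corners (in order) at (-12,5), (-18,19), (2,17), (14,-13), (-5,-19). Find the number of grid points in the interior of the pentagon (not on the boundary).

660

Using the shoelace formula, 2A = |[(-12)·19 − (-18)·5] + [(-18)·17 − 2·19] + [2·(-13) − 14·17] + [14·(-19) − (-5)·(-13)] + [(-5)·5 − (-12)·(-19)]| = 1330, so the area is 665.
The number of boundary lattice points is Σ gcd(|Δx|,|Δy|) = gcd(6,14) + gcd(20,2) + gcd(12,30) + gcd(19,6) + gcd(7,24) = 2+2+6+1+1 = 12.
Pick's theorem gives I = A − B/2 + 1 = 665 − 12/2 + 1 = 660.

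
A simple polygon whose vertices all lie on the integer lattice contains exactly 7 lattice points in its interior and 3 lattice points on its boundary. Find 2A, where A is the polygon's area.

15

Pick's theorem states A = I + B/2 − 1, so A = 7 + 3/2 − 1 = 15/2.
Hence 2A = 15.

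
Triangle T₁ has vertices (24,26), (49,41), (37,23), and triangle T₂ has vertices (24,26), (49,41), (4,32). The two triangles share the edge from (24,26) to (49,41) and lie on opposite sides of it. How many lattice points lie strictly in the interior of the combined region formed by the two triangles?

The union is the simple quadrilateral with vertices (24,26), (37,23), (49,41), (4,32) in order.
By the shoelace formula, twice the signed area is |(24·23 − 37·26) + (37·41 − 49·23) + (49·32 − 4·41) + (4·26 − 24·32)| = 720, so the area is 360.
The number of boundary lattice points is Σ gcd(|Δx|,|Δy|) = gcd(13,3) + gcd(12,18) + gcd(45,9) + gcd(20,6) = 1+6+9+2 = 18.
By Pick's theorem I = A − B/2 + 1 = 360 − 18/2 + 1 = 352.

352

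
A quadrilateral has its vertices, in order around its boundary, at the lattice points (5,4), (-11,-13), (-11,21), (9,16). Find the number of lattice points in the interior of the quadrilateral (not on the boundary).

381

Using the shoelace formula, 2A = |[5·(-13) − (-11)·4] + [(-11)·21 − (-11)·(-13)] + [(-11)·16 − 9·21] + [9·4 − 5·16]| = 804, so the area is 402.
The number of boundary lattice points is Σ gcd(|Δx|,|Δy|) = gcd(16,17) + gcd(0,34) + gcd(20,5) + gcd(4,12) = 1+34+5+4 = 44.
Pick's theorem gives I = A − B/2 + 1 = 402 − 44/2 + 1 = 381.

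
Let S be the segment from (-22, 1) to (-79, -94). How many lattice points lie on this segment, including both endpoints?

20

The number of lattice points on a segment between lattice points is gcd(|Δx|,|Δy|) + 1 = gcd(57,95) + 1 = 19 + 1 = 20.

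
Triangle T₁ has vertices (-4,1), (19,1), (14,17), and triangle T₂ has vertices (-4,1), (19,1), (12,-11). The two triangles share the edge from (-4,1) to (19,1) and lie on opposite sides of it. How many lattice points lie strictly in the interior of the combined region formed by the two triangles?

319

The union is the simple quadrilateral with vertices (-4,1), (14,17), (19,1), (12,-11) in order.
By the shoelace formula, twice the signed area is |((-4)·17 − 14·1) + (14·1 − 19·17) + (19·(-11) − 12·1) + (12·1 − (-4)·(-11))| = 644, so the area is 322.
The number of boundary lattice points is Σ gcd(|Δx|,|Δy|) = gcd(18,16) + gcd(5,16) + gcd(7,12) + gcd(16,12) = 2+1+1+4 = 8.
By Pick's theorem I = A − B/2 + 1 = 322 − 8/2 + 1 = 319.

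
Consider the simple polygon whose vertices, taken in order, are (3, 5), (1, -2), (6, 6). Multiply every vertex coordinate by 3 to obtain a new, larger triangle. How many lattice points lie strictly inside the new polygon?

By the shoelace formula, twice the signed area is |(3·(-2) − 1·5) + (1·6 − 6·(-2)) + (6·5 − 3·6)| = 19, so the area is 9.5.
Summing gcd(|Δx|,|Δy|) over the edges gives the boundary count: gcd(2,7) + gcd(5,8) + gcd(3,1) = 1+1+1 = 3.
Scaling by 3 multiplies the area by 3² = 9 (so the new area is 171/2) and multiplies the boundary lattice-point count by 3, giving 9.
By Pick's theorem, the interior count of the dilated polygon is 171/2 − 9/2 + 1 = 82.

82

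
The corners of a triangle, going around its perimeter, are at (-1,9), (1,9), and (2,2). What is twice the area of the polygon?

14

Using the shoelace formula, 2A = |[(-1)·9 − 1·9] + [1·2 − 2·9] + [2·9 − (-1)·2]| = 14, so the area is 7.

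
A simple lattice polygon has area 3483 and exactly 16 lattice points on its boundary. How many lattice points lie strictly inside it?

From Pick's theorem, I = A − B/2 + 1 = 3483 − 16/2 + 1 = 3476.

3476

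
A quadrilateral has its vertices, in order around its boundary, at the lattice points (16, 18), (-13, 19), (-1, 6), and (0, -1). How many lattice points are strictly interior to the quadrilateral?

247

By the shoelace formula, twice the signed area is |[16·19 − (-13)·18] + [(-13)·6 − (-1)·19] + [(-1)·(-1) − 0·6] + [0·18 − 16·(-1)]| = 496, so the area is 248.
Summing gcd(|Δx|,|Δy|) over the edges gives the boundary count: gcd(29,1) + gcd(12,13) + gcd(1,7) + gcd(16,19) = 1+1+1+1 = 4.
By Pick's theorem A = I + B/2 − 1, so I = 248 − 4/2 + 1 = 247.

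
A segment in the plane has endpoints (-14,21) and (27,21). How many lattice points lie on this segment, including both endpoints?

42

The number of lattice points on a segment between lattice points is gcd(|Δx|,|Δy|) + 1 = gcd(41,0) + 1 = 41 + 1 = 42.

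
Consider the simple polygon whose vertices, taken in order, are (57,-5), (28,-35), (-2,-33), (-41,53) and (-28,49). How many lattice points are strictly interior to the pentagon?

3741

Using the shoelace formula, 2A = |[57·(-35) − 28·(-5)] + [28·(-33) − (-2)·(-35)] + [(-2)·53 − (-41)·(-33)] + [(-41)·49 − (-28)·53] + [(-28)·(-5) − 57·49]| = 7486, so the area is 3743.
The number of boundary lattice points is Σ gcd(|Δx|,|Δy|) = gcd(29,30) + gcd(30,2) + gcd(39,86) + gcd(13,4) + gcd(85,54) = 1+2+1+1+1 = 6.
By Pick's theorem A = I + B/2 − 1, so I = 3743 − 6/2 + 1 = 3741.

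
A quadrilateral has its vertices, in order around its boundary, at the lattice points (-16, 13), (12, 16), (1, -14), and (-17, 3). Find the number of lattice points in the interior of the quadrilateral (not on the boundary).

By the shoelace formula, twice the signed area is |[(-16)·16 − 12·13] + [12·(-14) − 1·16] + [1·3 − (-17)·(-14)] + [(-17)·13 − (-16)·3]| = 1004, so the area is 502.
Summing gcd(|Δx|,|Δy|) over the edges gives the boundary count: gcd(28,3) + gcd(11,30) + gcd(18,17) + gcd(1,10) = 1+1+1+1 = 4.
By Pick's theorem A = I + B/2 − 1, so I = 502 − 4/2 + 1 = 501.

501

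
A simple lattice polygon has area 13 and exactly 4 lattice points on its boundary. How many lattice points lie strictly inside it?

From Pick's theorem, I = A − B/2 + 1 = 13 − 4/2 + 1 = 12.

12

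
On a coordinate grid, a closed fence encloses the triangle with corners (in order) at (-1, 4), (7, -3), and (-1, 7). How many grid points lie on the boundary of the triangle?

6

The number of boundary lattice points is Σ gcd(|Δx|,|Δy|) = gcd(8,7) + gcd(8,10) + gcd(0,3) = 1+2+3 = 6.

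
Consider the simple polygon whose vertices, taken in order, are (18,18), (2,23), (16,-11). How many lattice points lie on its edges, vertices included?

4

Along each edge there are gcd(|Δx|,|Δy|)+1 lattice points, so counting each shared vertex once the boundary has gcd(16,5) + gcd(14,34) + gcd(2,29) = 1+2+1 = 4.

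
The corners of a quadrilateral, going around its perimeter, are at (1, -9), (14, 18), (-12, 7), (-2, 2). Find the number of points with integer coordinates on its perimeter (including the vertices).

8

Along each edge there are gcd(|Δx|,|Δy|)+1 lattice points, so counting each shared vertex once the boundary has gcd(13,27) + gcd(26,11) + gcd(10,5) + gcd(3,11) = 1+1+5+1 = 8.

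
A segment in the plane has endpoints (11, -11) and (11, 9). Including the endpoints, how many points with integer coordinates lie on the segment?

21

The number of lattice points on a segment between lattice points is gcd(|Δx|,|Δy|) + 1 = gcd(0,20) + 1 = 20 + 1 = 21.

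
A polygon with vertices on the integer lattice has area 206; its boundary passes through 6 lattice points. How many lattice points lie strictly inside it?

From Pick's theorem, I = A − B/2 + 1 = 206 − 6/2 + 1 = 204.

204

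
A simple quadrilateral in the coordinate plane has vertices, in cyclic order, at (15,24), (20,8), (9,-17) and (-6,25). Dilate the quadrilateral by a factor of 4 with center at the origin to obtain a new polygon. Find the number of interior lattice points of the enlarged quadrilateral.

The shoelace formula gives twice the area as |[15·8 − 20·24] + [20·(-17) − 9·8] + [9·25 − (-6)·(-17)] + [(-6)·24 − 15·25]| = 1168, so the area is 584.
Summing gcd(|Δx|,|Δy|) over the edges gives the boundary count: gcd(5,16) + gcd(11,25) + gcd(15,42) + gcd(21,1) = 1+1+3+1 = 6.
Scaling by 4 multiplies the area by 4² = 16 (so the new area is 9344) and multiplies the boundary lattice-point count by 4, giving 24.
By Pick's theorem, the interior count of the dilated polygon is 9344 − 24/2 + 1 = 9333.

9333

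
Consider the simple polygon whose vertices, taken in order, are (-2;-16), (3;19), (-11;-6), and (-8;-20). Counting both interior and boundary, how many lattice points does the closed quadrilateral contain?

Using the shoelace formula, 2A = |((-2)·19 − 3·(-16)) + (3·(-6) − (-11)·19) + ((-11)·(-20) − (-8)·(-6)) + ((-8)·(-16) − (-2)·(-20))| = 461, so the area is 461/2.
Along each edge there are gcd(|Δx|,|Δy|)+1 lattice points, so counting each shared vertex once the boundary has gcd(5,35) + gcd(14,25) + gcd(3,14) + gcd(6,4) = 5+1+1+2 = 9.
Pick's theorem gives I = A − B/2 + 1 = 461/2 − 9/2 + 1 = 227, so the closed region contains I + B = 227 + 9 = 236 lattice points.

236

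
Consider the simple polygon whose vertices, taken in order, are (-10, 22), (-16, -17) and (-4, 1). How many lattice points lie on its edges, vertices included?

Along each edge there are gcd(|Δx|,|Δy|)+1 lattice points, so counting each shared vertex once the boundary has gcd(6,39) + gcd(12,18) + gcd(6,21) = 3+6+3 = 12.

12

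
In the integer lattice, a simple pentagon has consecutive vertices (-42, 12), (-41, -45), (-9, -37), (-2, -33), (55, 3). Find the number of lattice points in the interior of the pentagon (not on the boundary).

Using the shoelace formula, 2A = |[(-42)·(-45) − (-41)·12] + [(-41)·(-37) − (-9)·(-45)] + [(-9)·(-33) − (-2)·(-37)] + [(-2)·3 − 55·(-33)] + [55·12 − (-42)·3]| = 6312, so the area is 3156.
The number of boundary lattice points is Σ gcd(|Δx|,|Δy|) = gcd(1,57) + gcd(32,8) + gcd(7,4) + gcd(57,36) + gcd(97,9) = 1+8+1+3+1 = 14.
By Pick's theorem A = I + B/2 − 1, so I = 3156 − 14/2 + 1 = 3150.

3150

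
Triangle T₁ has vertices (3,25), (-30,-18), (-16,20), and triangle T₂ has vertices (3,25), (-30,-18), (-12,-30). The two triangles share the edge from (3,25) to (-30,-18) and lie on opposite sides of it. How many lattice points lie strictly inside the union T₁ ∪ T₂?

The union is the simple quadrilateral with vertices (3,25), (-16,20), (-30,-18), (-12,-30) in order.
The shoelace formula gives twice the area as |[3·20 − (-16)·25] + [(-16)·(-18) − (-30)·20] + [(-30)·(-30) − (-12)·(-18)] + [(-12)·25 − 3·(-30)]| = 1822, so the area is 911.
The number of boundary lattice points is Σ gcd(|Δx|,|Δy|) = gcd(19,5) + gcd(14,38) + gcd(18,12) + gcd(15,55) = 1+2+6+5 = 14.
By Pick's theorem I = A − B/2 + 1 = 911 − 14/2 + 1 = 905.

905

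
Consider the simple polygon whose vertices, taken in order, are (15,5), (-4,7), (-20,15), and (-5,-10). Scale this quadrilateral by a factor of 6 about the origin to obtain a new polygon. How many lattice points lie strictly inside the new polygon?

By the shoelace formula, twice the signed area is |[15·7 − (-4)·5] + [(-4)·15 − (-20)·7] + [(-20)·(-10) − (-5)·15] + [(-5)·5 − 15·(-10)]| = 605, so the area is 302.5.
The number of boundary lattice points is Σ gcd(|Δx|,|Δy|) = gcd(19,2) + gcd(16,8) + gcd(15,25) + gcd(20,15) = 1+8+5+5 = 19.
Scaling by 6 multiplies the area by 6² = 36 (so the new area is 10890) and multiplies the boundary lattice-point count by 6, giving 114.
By Pick's theorem, the interior count of the dilated polygon is 10890 − 114/2 + 1 = 10834.

10834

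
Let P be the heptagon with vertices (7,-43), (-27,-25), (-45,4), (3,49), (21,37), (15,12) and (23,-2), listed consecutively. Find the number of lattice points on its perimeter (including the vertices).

16

Summing gcd(|Δx|,|Δy|) over the edges gives the boundary count: gcd(34,18) + gcd(18,29) + gcd(48,45) + gcd(18,12) + gcd(6,25) + gcd(8,14) + gcd(16,41) = 2+1+3+6+1+2+1 = 16.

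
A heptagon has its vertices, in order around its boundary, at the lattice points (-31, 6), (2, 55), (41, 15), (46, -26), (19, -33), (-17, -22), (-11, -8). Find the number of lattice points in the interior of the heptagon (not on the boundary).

4057

Using the shoelace formula, 2A = |[(-31)·55 − 2·6] + [2·15 − 41·55] + [41·(-26) − 46·15] + [46·(-33) − 19·(-26)] + [19·(-22) − (-17)·(-33)] + [(-17)·(-8) − (-11)·(-22)] + [(-11)·6 − (-31)·(-8)]| = 8121, so the area is 8121/2.
Summing gcd(|Δx|,|Δy|) over the edges gives the boundary count: gcd(33,49) + gcd(39,40) + gcd(5,41) + gcd(27,7) + gcd(36,11) + gcd(6,14) + gcd(20,14) = 1+1+1+1+1+2+2 = 9.
By Pick's theorem A = I + B/2 − 1, so I = 8121/2 − 9/2 + 1 = 4057.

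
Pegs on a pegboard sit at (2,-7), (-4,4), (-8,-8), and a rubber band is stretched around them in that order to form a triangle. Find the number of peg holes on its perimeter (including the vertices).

The number of boundary lattice points is Σ gcd(|Δx|,|Δy|) = gcd(6,11) + gcd(4,12) + gcd(10,1) = 1+4+1 = 6.

6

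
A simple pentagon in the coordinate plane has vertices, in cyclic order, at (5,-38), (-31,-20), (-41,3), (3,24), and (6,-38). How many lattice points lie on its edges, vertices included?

22

The number of boundary lattice points is Σ gcd(|Δx|,|Δy|) = gcd(36,18) + gcd(10,23) + gcd(44,21) + gcd(3,62) + gcd(1,0) = 18+1+1+1+1 = 22.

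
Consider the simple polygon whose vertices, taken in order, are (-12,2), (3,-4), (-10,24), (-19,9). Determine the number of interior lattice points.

The shoelace formula gives twice the area as |((-12)·(-4) − 3·2) + (3·24 − (-10)·(-4)) + ((-10)·9 − (-19)·24) + ((-19)·2 − (-12)·9)| = 510, so the area is 255.
The number of boundary lattice points is Σ gcd(|Δx|,|Δy|) = gcd(15,6) + gcd(13,28) + gcd(9,15) + gcd(7,7) = 3+1+3+7 = 14.
By Pick's theorem A = I + B/2 − 1, so I = 255 − 14/2 + 1 = 249.

249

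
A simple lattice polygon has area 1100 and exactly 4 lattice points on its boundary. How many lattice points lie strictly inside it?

From Pick's theorem, I = A − B/2 + 1 = 1100 − 4/2 + 1 = 1099.

1099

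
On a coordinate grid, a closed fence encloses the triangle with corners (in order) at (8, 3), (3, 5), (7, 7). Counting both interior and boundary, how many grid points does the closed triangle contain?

12

The shoelace formula gives twice the area as |[8·5 − 3·3] + [3·7 − 7·5] + [7·3 − 8·7]| = 18, so the area is 9.
Along each edge there are gcd(|Δx|,|Δy|)+1 lattice points, so counting each shared vertex once the boundary has gcd(5,2) + gcd(4,2) + gcd(1,4) = 1+2+1 = 4.
Pick's theorem gives I = A − B/2 + 1 = 9 − 4/2 + 1 = 8, so the closed region contains I + B = 8 + 4 = 12 lattice points.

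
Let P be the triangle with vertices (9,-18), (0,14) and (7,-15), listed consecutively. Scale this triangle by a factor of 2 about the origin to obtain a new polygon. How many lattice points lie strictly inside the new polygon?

The shoelace formula gives twice the area as |(9·14 − 0·(-18)) + (0·(-15) − 7·14) + (7·(-18) − 9·(-15))| = 37, so the area is 37/2.
Along each edge there are gcd(|Δx|,|Δy|)+1 lattice points, so counting each shared vertex once the boundary has gcd(9,32) + gcd(7,29) + gcd(2,3) = 1+1+1 = 3.
Scaling by 2 multiplies the area by 2² = 4 (so the new area is 74) and multiplies the boundary lattice-point count by 2, giving 6.
By Pick's theorem, the interior count of the dilated polygon is 74 − 6/2 + 1 = 72.

72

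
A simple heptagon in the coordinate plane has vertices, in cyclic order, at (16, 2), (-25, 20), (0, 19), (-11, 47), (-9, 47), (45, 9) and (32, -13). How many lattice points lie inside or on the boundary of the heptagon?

1399

Using the shoelace formula, 2A = |(16·20 − (-25)·2) + ((-25)·19 − 0·20) + (0·47 − (-11)·19) + ((-11)·47 − (-9)·47) + ((-9)·9 − 45·47) + (45·(-13) − 32·9) + (32·2 − 16·(-13))| = 2787, so the area is 1393.5.
Summing gcd(|Δx|,|Δy|) over the edges gives the boundary count: gcd(41,18) + gcd(25,1) + gcd(11,28) + gcd(2,0) + gcd(54,38) + gcd(13,22) + gcd(16,15) = 1+1+1+2+2+1+1 = 9.
Pick's theorem gives I = A − B/2 + 1 = 1393.5 − 9/2 + 1 = 1390, so the closed region contains I + B = 1390 + 9 = 1399 lattice points.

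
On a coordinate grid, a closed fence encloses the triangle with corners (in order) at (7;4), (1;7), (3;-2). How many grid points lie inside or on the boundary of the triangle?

Using the shoelace formula, 2A = |[7·7 − 1·4] + [1·(-2) − 3·7] + [3·4 − 7·(-2)]| = 48, so the area is 24.
Summing gcd(|Δx|,|Δy|) over the edges gives the boundary count: gcd(6,3) + gcd(2,9) + gcd(4,6) = 3+1+2 = 6.
Pick's theorem gives I = A − B/2 + 1 = 24 − 6/2 + 1 = 22, so the closed region contains I + B = 22 + 6 = 28 lattice points.

28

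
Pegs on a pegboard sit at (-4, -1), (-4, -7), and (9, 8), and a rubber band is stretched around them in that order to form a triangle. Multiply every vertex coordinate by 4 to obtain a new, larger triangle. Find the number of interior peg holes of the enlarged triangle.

609

The shoelace formula gives twice the area as |((-4)·(-7) − (-4)·(-1)) + ((-4)·8 − 9·(-7)) + (9·(-1) − (-4)·8)| = 78, so the area is 39.
Along each edge there are gcd(|Δx|,|Δy|)+1 lattice points, so counting each shared vertex once the boundary has gcd(0,6) + gcd(13,15) + gcd(13,9) = 6+1+1 = 8.
Scaling by 4 multiplies the area by 4² = 16 (so the new area is 624) and multiplies the boundary lattice-point count by 4, giving 32.
By Pick's theorem, the interior count of the dilated polygon is 624 − 32/2 + 1 = 609.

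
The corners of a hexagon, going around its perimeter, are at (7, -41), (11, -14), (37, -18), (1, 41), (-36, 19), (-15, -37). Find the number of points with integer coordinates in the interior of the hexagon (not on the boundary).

Using the shoelace formula, 2A = |(7·(-14) − 11·(-41)) + (11·(-18) − 37·(-14)) + (37·41 − 1·(-18)) + (1·19 − (-36)·41) + ((-36)·(-37) − (-15)·19) + ((-15)·(-41) − 7·(-37))| = 6194, so the area is 3097.
Along each edge there are gcd(|Δx|,|Δy|)+1 lattice points, so counting each shared vertex once the boundary has gcd(4,27) + gcd(26,4) + gcd(36,59) + gcd(37,22) + gcd(21,56) + gcd(22,4) = 1+2+1+1+7+2 = 14.
By Pick's theorem A = I + B/2 − 1, so I = 3097 − 14/2 + 1 = 3091.

3091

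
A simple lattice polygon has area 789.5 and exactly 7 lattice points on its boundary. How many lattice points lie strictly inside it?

787

Pick's theorem A = I + B/2 − 1 rearranges to I = A − B/2 + 1 = 789.5 − 7/2 + 1 = 787.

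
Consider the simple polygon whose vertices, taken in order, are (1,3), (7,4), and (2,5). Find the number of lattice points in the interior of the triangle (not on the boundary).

The shoelace formula gives twice the area as |(1·4 − 7·3) + (7·5 − 2·4) + (2·3 − 1·5)| = 11, so the area is 11/2.
Along each edge there are gcd(|Δx|,|Δy|)+1 lattice points, so counting each shared vertex once the boundary has gcd(6,1) + gcd(5,1) + gcd(1,2) = 1+1+1 = 3.
By Pick's theorem A = I + B/2 − 1, so I = 11/2 − 3/2 + 1 = 5.

5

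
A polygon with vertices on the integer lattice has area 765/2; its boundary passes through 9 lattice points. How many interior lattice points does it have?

Pick's theorem A = I + B/2 − 1 rearranges to I = A − B/2 + 1 = 765/2 − 9/2 + 1 = 379.

379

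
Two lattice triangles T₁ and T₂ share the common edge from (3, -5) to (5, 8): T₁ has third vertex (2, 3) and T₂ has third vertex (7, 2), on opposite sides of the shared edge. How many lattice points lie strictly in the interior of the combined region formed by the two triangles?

The union is the simple quadrilateral with vertices (3, -5), (2, 3), (5, 8), (7, 2) in order.
The shoelace formula gives twice the area as |[3·3 − 2·(-5)] + [2·8 − 5·3] + [5·2 − 7·8] + [7·(-5) − 3·2]| = 67, so the area is 33.5.
Summing gcd(|Δx|,|Δy|) over the edges gives the boundary count: gcd(1,8) + gcd(3,5) + gcd(2,6) + gcd(4,7) = 1+1+2+1 = 5.
By Pick's theorem I = A − B/2 + 1 = 33.5 − 5/2 + 1 = 32.

32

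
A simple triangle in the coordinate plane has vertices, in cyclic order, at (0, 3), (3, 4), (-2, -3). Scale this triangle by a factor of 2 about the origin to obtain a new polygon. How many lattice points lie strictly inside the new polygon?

By the shoelace formula, twice the signed area is |[0·4 − 3·3] + [3·(-3) − (-2)·4] + [(-2)·3 − 0·(-3)]| = 16, so the area is 8.
Summing gcd(|Δx|,|Δy|) over the edges gives the boundary count: gcd(3,1) + gcd(5,7) + gcd(2,6) = 1+1+2 = 4.
Scaling by 2 multiplies the area by 2² = 4 (so the new area is 32) and multiplies the boundary lattice-point count by 2, giving 8.
By Pick's theorem, the interior count of the dilated polygon is 32 − 8/2 + 1 = 29.

29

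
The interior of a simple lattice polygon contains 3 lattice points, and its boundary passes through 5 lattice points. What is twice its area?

9

By Pick's theorem, A = I + B/2 − 1 = 3 + 5/2 − 1 = 9/2.
Hence 2A = 9.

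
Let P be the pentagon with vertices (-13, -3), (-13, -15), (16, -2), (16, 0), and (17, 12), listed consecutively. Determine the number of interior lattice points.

Using the shoelace formula, 2A = |[(-13)·(-15) − (-13)·(-3)] + [(-13)·(-2) − 16·(-15)] + [16·0 − 16·(-2)] + [16·12 − 17·0] + [17·(-3) − (-13)·12]| = 751, so the area is 751/2.
Along each edge there are gcd(|Δx|,|Δy|)+1 lattice points, so counting each shared vertex once the boundary has gcd(0,12) + gcd(29,13) + gcd(0,2) + gcd(1,12) + gcd(30,15) = 12+1+2+1+15 = 31.
Pick's theorem gives I = A − B/2 + 1 = 751/2 − 31/2 + 1 = 361.

361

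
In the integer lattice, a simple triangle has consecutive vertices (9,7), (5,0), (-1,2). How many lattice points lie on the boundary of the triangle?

Along each edge there are gcd(|Δx|,|Δy|)+1 lattice points, so counting each shared vertex once the boundary has gcd(4,7) + gcd(6,2) + gcd(10,5) = 1+2+5 = 8.

8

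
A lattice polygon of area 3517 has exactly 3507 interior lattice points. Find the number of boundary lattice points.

22

Pick's theorem gives A = I + B/2 − 1, so B = 2(A − I + 1) = 2(3517 − 3507 + 1) = 22.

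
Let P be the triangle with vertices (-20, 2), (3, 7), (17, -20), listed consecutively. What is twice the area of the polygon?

Using the shoelace formula, 2A = |((-20)·7 − 3·2) + (3·(-20) − 17·7) + (17·2 − (-20)·(-20))| = 691, so the area is 691/2.

691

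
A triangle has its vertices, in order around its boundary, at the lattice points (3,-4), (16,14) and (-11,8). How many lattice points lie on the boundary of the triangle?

6

The number of boundary lattice points is Σ gcd(|Δx|,|Δy|) = gcd(13,18) + gcd(27,6) + gcd(14,12) = 1+3+2 = 6.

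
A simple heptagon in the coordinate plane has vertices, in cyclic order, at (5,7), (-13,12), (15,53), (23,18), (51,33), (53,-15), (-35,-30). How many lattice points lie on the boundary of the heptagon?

8

Along each edge there are gcd(|Δx|,|Δy|)+1 lattice points, so counting each shared vertex once the boundary has gcd(18,5) + gcd(28,41) + gcd(8,35) + gcd(28,15) + gcd(2,48) + gcd(88,15) + gcd(40,37) = 1+1+1+1+2+1+1 = 8.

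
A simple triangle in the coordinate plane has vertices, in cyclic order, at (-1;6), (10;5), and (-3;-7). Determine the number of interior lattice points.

72

The shoelace formula gives twice the area as |((-1)·5 − 10·6) + (10·(-7) − (-3)·5) + ((-3)·6 − (-1)·(-7))| = 145, so the area is 145/2.
Along each edge there are gcd(|Δx|,|Δy|)+1 lattice points, so counting each shared vertex once the boundary has gcd(11,1) + gcd(13,12) + gcd(2,13) = 1+1+1 = 3.
Pick's theorem gives I = A − B/2 + 1 = 145/2 − 3/2 + 1 = 72.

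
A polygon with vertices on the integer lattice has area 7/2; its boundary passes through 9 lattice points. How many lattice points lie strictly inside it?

Pick's theorem A = I + B/2 − 1 rearranges to I = A − B/2 + 1 = 7/2 − 9/2 + 1 = 0.

0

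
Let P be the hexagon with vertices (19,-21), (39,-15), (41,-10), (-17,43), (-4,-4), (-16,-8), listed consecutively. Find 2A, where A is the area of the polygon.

3048

By the shoelace formula, twice the signed area is |(19·(-15) − 39·(-21)) + (39·(-10) − 41·(-15)) + (41·43 − (-17)·(-10)) + ((-17)·(-4) − (-4)·43) + ((-4)·(-8) − (-16)·(-4)) + ((-16)·(-21) − 19·(-8))| = 3048, so the area is 1524.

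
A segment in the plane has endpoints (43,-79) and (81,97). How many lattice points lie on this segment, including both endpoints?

The number of lattice points on a segment between lattice points is gcd(|Δx|,|Δy|) + 1 = gcd(38,176) + 1 = 2 + 1 = 3.

3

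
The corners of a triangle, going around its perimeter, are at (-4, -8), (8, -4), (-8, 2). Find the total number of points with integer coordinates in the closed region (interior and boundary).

73

By the shoelace formula, twice the signed area is |[(-4)·(-4) − 8·(-8)] + [8·2 − (-8)·(-4)] + [(-8)·(-8) − (-4)·2]| = 136, so the area is 68.
Summing gcd(|Δx|,|Δy|) over the edges gives the boundary count: gcd(12,4) + gcd(16,6) + gcd(4,10) = 4+2+2 = 8.
Pick's theorem gives I = A − B/2 + 1 = 68 − 8/2 + 1 = 65, so the closed region contains I + B = 65 + 8 = 73 lattice points.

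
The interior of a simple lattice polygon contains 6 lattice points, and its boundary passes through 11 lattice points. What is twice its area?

By Pick's theorem, A = I + B/2 − 1 = 6 + 11/2 − 1 = 21/2.
Hence 2A = 21.

21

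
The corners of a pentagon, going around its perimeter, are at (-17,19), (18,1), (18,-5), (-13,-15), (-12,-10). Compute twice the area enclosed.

By the shoelace formula, twice the signed area is |((-17)·1 − 18·19) + (18·(-5) − 18·1) + (18·(-15) − (-13)·(-5)) + ((-13)·(-10) − (-12)·(-15)) + ((-12)·19 − (-17)·(-10))| = 1250, so the area is 625.

1250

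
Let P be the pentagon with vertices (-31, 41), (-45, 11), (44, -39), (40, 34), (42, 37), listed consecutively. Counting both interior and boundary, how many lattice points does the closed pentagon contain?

Using the shoelace formula, 2A = |((-31)·11 − (-45)·41) + ((-45)·(-39) − 44·11) + (44·34 − 40·(-39)) + (40·37 − 42·34) + (42·41 − (-31)·37)| = 8752, so the area is 4376.
The number of boundary lattice points is Σ gcd(|Δx|,|Δy|) = gcd(14,30) + gcd(89,50) + gcd(4,73) + gcd(2,3) + gcd(73,4) = 2+1+1+1+1 = 6.
Pick's theorem gives I = A − B/2 + 1 = 4376 − 6/2 + 1 = 4374, so the closed region contains I + B = 4374 + 6 = 4380 lattice points.

4380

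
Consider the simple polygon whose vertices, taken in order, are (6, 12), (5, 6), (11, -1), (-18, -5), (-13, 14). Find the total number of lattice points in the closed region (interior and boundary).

366

Using the shoelace formula, 2A = |(6·6 − 5·12) + (5·(-1) − 11·6) + (11·(-5) − (-18)·(-1)) + ((-18)·14 − (-13)·(-5)) + ((-13)·12 − 6·14)| = 725, so the area is 725/2.
Summing gcd(|Δx|,|Δy|) over the edges gives the boundary count: gcd(1,6) + gcd(6,7) + gcd(29,4) + gcd(5,19) + gcd(19,2) = 1+1+1+1+1 = 5.
Pick's theorem gives I = A − B/2 + 1 = 725/2 − 5/2 + 1 = 361, so the closed region contains I + B = 361 + 5 = 366 lattice points.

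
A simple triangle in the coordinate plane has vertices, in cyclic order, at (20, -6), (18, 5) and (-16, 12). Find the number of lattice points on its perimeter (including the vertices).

20

Along each edge there are gcd(|Δx|,|Δy|)+1 lattice points, so counting each shared vertex once the boundary has gcd(2,11) + gcd(34,7) + gcd(36,18) = 1+1+18 = 20.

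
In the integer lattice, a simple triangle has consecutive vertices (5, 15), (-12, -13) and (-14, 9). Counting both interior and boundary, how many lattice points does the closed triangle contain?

By the shoelace formula, twice the signed area is |(5·(-13) − (-12)·15) + ((-12)·9 − (-14)·(-13)) + ((-14)·15 − 5·9)| = 430, so the area is 215.
The number of boundary lattice points is Σ gcd(|Δx|,|Δy|) = gcd(17,28) + gcd(2,22) + gcd(19,6) = 1+2+1 = 4.
Pick's theorem gives I = A − B/2 + 1 = 215 − 4/2 + 1 = 214, so the closed region contains I + B = 214 + 4 = 218 lattice points.

218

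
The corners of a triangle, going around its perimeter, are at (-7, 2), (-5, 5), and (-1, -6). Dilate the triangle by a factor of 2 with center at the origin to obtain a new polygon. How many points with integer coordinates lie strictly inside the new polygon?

65

By the shoelace formula, twice the signed area is |[(-7)·5 − (-5)·2] + [(-5)·(-6) − (-1)·5] + [(-1)·2 − (-7)·(-6)]| = 34, so the area is 17.
The number of boundary lattice points is Σ gcd(|Δx|,|Δy|) = gcd(2,3) + gcd(4,11) + gcd(6,8) = 1+1+2 = 4.
Scaling by 2 multiplies the area by 2² = 4 (so the new area is 68) and multiplies the boundary lattice-point count by 2, giving 8.
By Pick's theorem, the interior count of the dilated polygon is 68 − 8/2 + 1 = 65.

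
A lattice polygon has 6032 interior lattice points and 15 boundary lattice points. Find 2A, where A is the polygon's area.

12077

Pick's theorem states A = I + B/2 − 1, so A = 6032 + 15/2 − 1 = 12077/2.
Hence 2A = 12077.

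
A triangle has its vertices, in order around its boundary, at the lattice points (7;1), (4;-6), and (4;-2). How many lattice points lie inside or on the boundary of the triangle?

Using the shoelace formula, 2A = |(7·(-6) − 4·1) + (4·(-2) − 4·(-6)) + (4·1 − 7·(-2))| = 12, so the area is 6.
Summing gcd(|Δx|,|Δy|) over the edges gives the boundary count: gcd(3,7) + gcd(0,4) + gcd(3,3) = 1+4+3 = 8.
Pick's theorem gives I = A − B/2 + 1 = 6 − 8/2 + 1 = 3, so the closed region contains I + B = 3 + 8 = 11 lattice points.

11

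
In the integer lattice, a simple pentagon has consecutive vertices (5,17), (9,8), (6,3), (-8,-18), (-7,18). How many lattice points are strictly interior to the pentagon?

344

Using the shoelace formula, 2A = |[5·8 − 9·17] + [9·3 − 6·8] + [6·(-18) − (-8)·3] + [(-8)·18 − (-7)·(-18)] + [(-7)·17 − 5·18]| = 697, so the area is 697/2.
Summing gcd(|Δx|,|Δy|) over the edges gives the boundary count: gcd(4,9) + gcd(3,5) + gcd(14,21) + gcd(1,36) + gcd(12,1) = 1+1+7+1+1 = 11.
Pick's theorem gives I = A − B/2 + 1 = 697/2 − 11/2 + 1 = 344.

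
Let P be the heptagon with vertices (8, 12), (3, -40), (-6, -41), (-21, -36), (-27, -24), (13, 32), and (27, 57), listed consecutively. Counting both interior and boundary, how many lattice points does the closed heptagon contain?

The shoelace formula gives twice the area as |(8·(-40) − 3·12) + (3·(-41) − (-6)·(-40)) + ((-6)·(-36) − (-21)·(-41)) + ((-21)·(-24) − (-27)·(-36)) + ((-27)·32 − 13·(-24)) + (13·57 − 27·32) + (27·12 − 8·57)| = 2639, so the area is 2639/2.
Summing gcd(|Δx|,|Δy|) over the edges gives the boundary count: gcd(5,52) + gcd(9,1) + gcd(15,5) + gcd(6,12) + gcd(40,56) + gcd(14,25) + gcd(19,45) = 1+1+5+6+8+1+1 = 23.
Pick's theorem gives I = A − B/2 + 1 = 2639/2 − 23/2 + 1 = 1309, so the closed region contains I + B = 1309 + 23 = 1332 lattice points.

1332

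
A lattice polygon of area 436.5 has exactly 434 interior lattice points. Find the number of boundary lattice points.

Pick's theorem gives A = I + B/2 − 1, so B = 2(A − I + 1) = 2(436.5 − 434 + 1) = 7.

7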